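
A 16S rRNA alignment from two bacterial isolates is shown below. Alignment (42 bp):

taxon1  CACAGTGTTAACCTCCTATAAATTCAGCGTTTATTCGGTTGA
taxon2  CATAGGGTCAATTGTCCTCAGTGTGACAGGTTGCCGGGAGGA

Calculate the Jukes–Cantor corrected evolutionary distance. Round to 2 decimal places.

0.98

The sequences differ at 23 of 42 sites, so p = 23/42 ≈ 0.547619.
d = −(3/4) ln(1 − 4p/3) = −0.75 ln(1 − 0.730159) = −0.75 ln(0.269841)
  = −0.75 × (-1.309922) = 0.982442 substitutions/site.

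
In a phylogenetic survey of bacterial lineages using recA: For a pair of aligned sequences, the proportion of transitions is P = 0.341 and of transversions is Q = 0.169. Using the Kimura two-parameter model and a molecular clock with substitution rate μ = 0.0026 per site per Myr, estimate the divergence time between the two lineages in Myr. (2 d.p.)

Under the Kimura two-parameter model, d = −½ ln(1 − 2P − Q) − ¼ ln(1 − 2Q).
1 − 2P − Q = 0.149, giving −½ ln(0.149) = 0.951904.
1 − 2Q = 0.662, giving −¼ ln(0.662) = 0.103122.
d = 0.951904 + 0.103122 = 1.055026.
Under a molecular clock d = 2μt, so t = d/(2μ) = 1.055026 / (2 × 0.0026) = 202.89 Myr.

202.89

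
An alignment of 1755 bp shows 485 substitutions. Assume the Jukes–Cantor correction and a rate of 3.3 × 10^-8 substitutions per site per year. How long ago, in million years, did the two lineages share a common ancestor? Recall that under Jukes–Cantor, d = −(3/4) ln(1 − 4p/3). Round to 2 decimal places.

5.22

p = 485/1755 ≈ 0.276353.
d = −(3/4) ln(1 − 4p/3) = −0.75 ln(1 − 0.368471) = −0.75 ln(0.631529)
  = −0.75 × (-0.459611) = 0.344708 substitutions/site.
Under a molecular clock d = 2μt, so t = d/(2μ) = 0.344708 / (2 × 3.3 × 10^-8) = 5.22 million years.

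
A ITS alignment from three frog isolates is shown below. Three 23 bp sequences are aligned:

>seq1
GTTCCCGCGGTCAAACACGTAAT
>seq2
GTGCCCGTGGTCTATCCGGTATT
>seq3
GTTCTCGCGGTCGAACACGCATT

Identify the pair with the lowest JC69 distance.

seq1 and seq3

seq1–seq2: 7/23 differ, p = 0.304, d = 0.390.
seq1–seq3: 4/23 differ, p = 0.174, d = 0.198.
seq2–seq3: 8/23 differ, p = 0.348, d = 0.467.
The smallest distance is between seq1 and seq3.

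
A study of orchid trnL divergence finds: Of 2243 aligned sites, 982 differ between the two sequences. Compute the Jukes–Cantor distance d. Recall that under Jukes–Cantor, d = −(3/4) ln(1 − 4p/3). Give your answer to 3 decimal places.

0.657

p = 982/2243 ≈ 0.437807.
d = −(3/4) ln(1 − 4p/3) = −0.75 ln(1 − 0.583743) = −0.75 ln(0.416257)
  = −0.75 × (-0.876452) = 0.657339 substitutions/site.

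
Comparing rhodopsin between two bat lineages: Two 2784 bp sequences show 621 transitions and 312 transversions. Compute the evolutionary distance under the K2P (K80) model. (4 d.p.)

0.4719

P = 621/2784 ≈ 0.22306 and Q = 312/2784 ≈ 0.112069.
Under the Kimura two-parameter model, d = −½ ln(1 − 2P − Q) − ¼ ln(1 − 2Q).
1 − 2P − Q = 0.441811, giving −½ ln(0.441811) = 0.408437.
1 − 2Q = 0.775862, giving −¼ ln(0.775862) = 0.063445.
d = 0.408437 + 0.063445 = 0.471882.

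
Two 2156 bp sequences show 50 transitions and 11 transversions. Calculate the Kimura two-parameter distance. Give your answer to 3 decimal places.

P = 50/2156 ≈ 0.023191 and Q = 11/2156 ≈ 0.005102.
Under the Kimura two-parameter model, d = −½ ln(1 − 2P − Q) − ¼ ln(1 − 2Q).
1 − 2P − Q = 0.948516, giving −½ ln(0.948516) = 0.026428.
1 − 2Q = 0.989796, giving −¼ ln(0.989796) = 0.002564.
d = 0.026428 + 0.002564 = 0.028992.

0.029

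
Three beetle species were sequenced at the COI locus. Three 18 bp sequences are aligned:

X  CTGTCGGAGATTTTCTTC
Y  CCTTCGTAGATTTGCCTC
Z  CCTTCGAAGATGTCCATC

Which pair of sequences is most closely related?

Y and Z

X–Y: 5/18 differ, p = 0.278, d = 0.347.
X–Z: 6/18 differ, p = 0.333, d = 0.441.
Y–Z: 4/18 differ, p = 0.222, d = 0.264.
The smallest distance is between Y and Z.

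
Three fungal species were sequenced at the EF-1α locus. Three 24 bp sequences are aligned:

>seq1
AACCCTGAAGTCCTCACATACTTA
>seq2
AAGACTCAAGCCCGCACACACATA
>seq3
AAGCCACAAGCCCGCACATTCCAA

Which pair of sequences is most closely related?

seq1–seq2: 7/24 differ, p = 0.292, d = 0.369.
seq1–seq3: 8/24 differ, p = 0.333, d = 0.441.
seq2–seq3: 6/24 differ, p = 0.250, d = 0.304.
The smallest distance is between seq2 and seq3.

seq2 and seq3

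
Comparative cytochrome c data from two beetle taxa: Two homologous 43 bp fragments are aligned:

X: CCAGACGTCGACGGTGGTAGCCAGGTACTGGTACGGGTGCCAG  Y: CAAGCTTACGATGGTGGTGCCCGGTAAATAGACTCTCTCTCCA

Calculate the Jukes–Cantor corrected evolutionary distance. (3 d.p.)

0.937

The sequences differ at 23 of 43 sites, so p = 23/43 ≈ 0.534884.
d = −(3/4) ln(1 − 4p/3) = −0.75 ln(1 − 0.713179) = −0.75 ln(0.286821)
  = −0.75 × (-1.248897) = 0.936673 substitutions/site.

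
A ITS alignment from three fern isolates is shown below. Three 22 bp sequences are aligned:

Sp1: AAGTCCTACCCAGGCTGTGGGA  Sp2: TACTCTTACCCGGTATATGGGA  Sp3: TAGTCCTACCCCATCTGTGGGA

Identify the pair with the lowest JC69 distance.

Sp1 and Sp3

Sp1–Sp2: 7/22 differ, p = 0.318, d = 0.414.
Sp1–Sp3: 4/22 differ, p = 0.182, d = 0.208.
Sp2–Sp3: 6/22 differ, p = 0.273, d = 0.339.
The smallest distance is between Sp1 and Sp3.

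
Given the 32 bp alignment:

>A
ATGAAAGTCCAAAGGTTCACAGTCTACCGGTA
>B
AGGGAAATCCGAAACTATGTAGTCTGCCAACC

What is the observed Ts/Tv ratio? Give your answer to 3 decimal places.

2.750

Transitions are A↔G and C↔T; transversions are all other mismatches.
Transitions: 11. Transversions: 4.
R = 11/4 = 2.750.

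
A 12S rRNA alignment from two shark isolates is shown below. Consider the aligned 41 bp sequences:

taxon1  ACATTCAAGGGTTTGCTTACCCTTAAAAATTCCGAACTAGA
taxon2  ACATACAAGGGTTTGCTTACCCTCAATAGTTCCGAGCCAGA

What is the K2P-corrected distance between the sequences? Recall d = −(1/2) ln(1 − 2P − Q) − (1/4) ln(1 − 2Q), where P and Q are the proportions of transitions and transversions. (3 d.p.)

0.165

Of 41 sites, 4 differences are transitions and 2 are transversions, so P = 4/41 ≈ 0.097561 and Q = 2/41 ≈ 0.04878.
Under the Kimura two-parameter model, d = −½ ln(1 − 2P − Q) − ¼ ln(1 − 2Q).
1 − 2P − Q = 0.756098, giving −½ ln(0.756098) = 0.139792.
1 − 2Q = 0.90244, giving −¼ ln(0.90244) = 0.025663.
d = 0.139792 + 0.025663 = 0.165455.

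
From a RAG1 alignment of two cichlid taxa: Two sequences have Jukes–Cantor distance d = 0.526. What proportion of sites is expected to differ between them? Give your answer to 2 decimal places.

0.38

p = (3/4)(1 − e^(−4d/3)) = 0.75 × (1 − e^(-0.701333)) = 0.75 × (1 − 0.495924) = 0.378057.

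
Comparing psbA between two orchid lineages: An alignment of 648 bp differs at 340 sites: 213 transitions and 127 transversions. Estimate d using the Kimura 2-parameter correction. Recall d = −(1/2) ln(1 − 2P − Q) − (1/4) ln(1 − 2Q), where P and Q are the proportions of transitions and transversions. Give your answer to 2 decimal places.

1.08

P = 213/648 ≈ 0.328704 and Q = 127/648 ≈ 0.195988.
Under the Kimura two-parameter model, d = −½ ln(1 − 2P − Q) − ¼ ln(1 − 2Q).
1 − 2P − Q = 0.146604, giving −½ ln(0.146604) = 0.960010.
1 − 2Q = 0.608024, giving −¼ ln(0.608024) = 0.124385.
d = 0.960010 + 0.124385 = 1.084395.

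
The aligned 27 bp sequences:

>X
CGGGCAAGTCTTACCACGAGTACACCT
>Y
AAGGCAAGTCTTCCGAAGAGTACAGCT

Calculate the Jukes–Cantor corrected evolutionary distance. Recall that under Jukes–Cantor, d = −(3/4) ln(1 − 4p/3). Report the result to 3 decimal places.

0.264

The sequences differ at 6 of 27 sites (1, 2, 13, 15, 17, 25), so p = 6/27 ≈ 0.222222.
d = −(3/4) ln(1 − 4p/3) = −0.75 ln(1 − 0.296296) = −0.75 ln(0.703704)
  = −0.75 × (-0.351397) = 0.263548 substitutions/site.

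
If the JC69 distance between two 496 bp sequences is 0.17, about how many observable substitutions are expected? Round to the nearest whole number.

75

Invert JC69: p = (3/4)(1 − e^(−4d/3)) = 0.75 × (1 − e^(-0.226667)) = 0.75 × (1 − 0.797186) = 0.152111.
Expected differing sites = pL ≈ 0.152111 × 496 = 75.447056 ≈ 75.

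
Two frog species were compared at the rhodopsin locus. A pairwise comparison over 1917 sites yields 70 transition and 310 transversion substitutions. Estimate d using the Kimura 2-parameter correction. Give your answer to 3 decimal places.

0.231

P = 70/1917 ≈ 0.036515 and Q = 310/1917 ≈ 0.161711.
Under the Kimura two-parameter model, d = −½ ln(1 − 2P − Q) − ¼ ln(1 − 2Q).
1 − 2P − Q = 0.765259, giving −½ ln(0.765259) = 0.133770.
1 − 2Q = 0.676578, giving −¼ ln(0.676578) = 0.097677.
d = 0.133770 + 0.097677 = 0.231447.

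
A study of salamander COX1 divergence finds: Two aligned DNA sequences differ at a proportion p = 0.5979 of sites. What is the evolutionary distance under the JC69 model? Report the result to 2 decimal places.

1.20

d = −(3/4) ln(1 − 4p/3) = −0.75 ln(1 − 0.7972) = −0.75 ln(0.2028)
  = −0.75 × (-1.595535) = 1.196651 substitutions/site.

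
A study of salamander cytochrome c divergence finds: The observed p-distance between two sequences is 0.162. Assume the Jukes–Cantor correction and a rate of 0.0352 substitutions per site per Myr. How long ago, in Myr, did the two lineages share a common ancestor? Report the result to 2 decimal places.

d = −(3/4) ln(1 − 4p/3) = −0.75 ln(1 − 0.216) = −0.75 ln(0.784)
  = −0.75 × (-0.243346) = 0.182510 substitutions/site.
Under a molecular clock d = 2μt, so t = d/(2μ) = 0.182510 / (2 × 0.0352) = 2.59 Myr.

2.59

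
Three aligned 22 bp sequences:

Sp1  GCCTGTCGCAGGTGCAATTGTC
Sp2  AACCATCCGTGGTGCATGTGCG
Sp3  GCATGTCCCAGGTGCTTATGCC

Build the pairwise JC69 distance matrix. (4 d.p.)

Sp1–Sp2: 11/22 sites differ → p = 0.5, d = −0.75 ln(1 − 0.666667) = 0.823960 ≈ 0.8240.
Sp1–Sp3: 6/22 sites differ → p ≈ 0.272727, d = −0.75 ln(1 − 0.363636) = 0.338988 ≈ 0.3390.
Sp2–Sp3: 10/22 sites differ → p ≈ 0.454545, d = −0.75 ln(1 − 0.60606) = 0.698667 ≈ 0.6987.

d(Sp1,Sp2) = 0.8240, d(Sp1,Sp3) = 0.3390, d(Sp2,Sp3) = 0.6987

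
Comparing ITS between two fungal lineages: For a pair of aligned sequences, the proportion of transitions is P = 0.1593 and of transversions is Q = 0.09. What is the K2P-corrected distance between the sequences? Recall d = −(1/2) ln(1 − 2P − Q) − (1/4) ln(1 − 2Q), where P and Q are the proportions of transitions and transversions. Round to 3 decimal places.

Under the Kimura two-parameter model, d = −½ ln(1 − 2P − Q) − ¼ ln(1 − 2Q).
1 − 2P − Q = 0.5914, giving −½ ln(0.5914) = 0.262631.
1 − 2Q = 0.82, giving −¼ ln(0.82) = 0.049613.
d = 0.262631 + 0.049613 = 0.312244.

0.312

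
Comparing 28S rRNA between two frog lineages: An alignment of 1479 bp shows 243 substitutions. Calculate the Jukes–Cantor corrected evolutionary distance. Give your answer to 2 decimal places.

p = 243/1479 ≈ 0.1643.
d = −(3/4) ln(1 − 4p/3) = −0.75 ln(1 − 0.219067) = −0.75 ln(0.780933)
  = −0.75 × (-0.247266) = 0.185450 substitutions/site.

0.19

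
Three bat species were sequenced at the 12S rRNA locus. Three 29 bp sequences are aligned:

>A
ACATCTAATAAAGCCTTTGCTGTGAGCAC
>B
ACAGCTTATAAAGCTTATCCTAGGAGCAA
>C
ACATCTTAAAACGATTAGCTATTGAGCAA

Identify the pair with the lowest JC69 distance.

A–B: 8/29 differ, p = 0.276, d = 0.344.
A–C: 12/29 differ, p = 0.414, d = 0.602.
B–C: 9/29 differ, p = 0.310, d = 0.401.
The smallest distance is between A and B.

A and B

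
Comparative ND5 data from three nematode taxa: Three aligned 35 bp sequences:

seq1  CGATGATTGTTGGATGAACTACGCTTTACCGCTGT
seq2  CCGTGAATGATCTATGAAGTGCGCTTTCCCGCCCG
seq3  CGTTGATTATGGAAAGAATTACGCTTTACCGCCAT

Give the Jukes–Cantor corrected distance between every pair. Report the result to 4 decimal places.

seq1–seq2: 12/35 sites differ → p ≈ 0.342857, d = −0.75 ln(1 − 0.457143) = 0.458182 ≈ 0.4582.
seq1–seq3: 8/35 sites differ → p ≈ 0.228571, d = −0.75 ln(1 − 0.304761) = 0.272625 ≈ 0.2726.
seq2–seq3: 14/35 sites differ → p = 0.4, d = −0.75 ln(1 − 0.533333) = 0.571605 ≈ 0.5716.

d(seq1,seq2) = 0.4582, d(seq1,seq3) = 0.2726, d(seq2,seq3) = 0.5716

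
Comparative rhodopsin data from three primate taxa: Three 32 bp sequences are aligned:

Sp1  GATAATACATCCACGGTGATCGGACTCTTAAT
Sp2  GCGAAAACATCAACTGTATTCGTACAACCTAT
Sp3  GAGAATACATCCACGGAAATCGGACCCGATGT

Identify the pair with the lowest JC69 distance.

Sp1 and Sp3

Sp1–Sp2: 13/32 differ, p = 0.406, d = 0.585.
Sp1–Sp3: 8/32 differ, p = 0.250, d = 0.304.
Sp2–Sp3: 12/32 differ, p = 0.375, d = 0.520.
The smallest distance is between Sp1 and Sp3.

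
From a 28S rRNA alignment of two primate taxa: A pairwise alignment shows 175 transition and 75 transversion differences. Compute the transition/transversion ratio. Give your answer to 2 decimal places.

R = 175/75 = 2.333333… ≈ 2.33 (to 2 d.p.).

2.33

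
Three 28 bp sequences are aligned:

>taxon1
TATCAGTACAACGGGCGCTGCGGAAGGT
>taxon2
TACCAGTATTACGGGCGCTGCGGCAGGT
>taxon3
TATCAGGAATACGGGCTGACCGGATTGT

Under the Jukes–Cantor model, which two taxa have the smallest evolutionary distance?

taxon1–taxon2: 4/28 differ, p = 0.143, d = 0.158.
taxon1–taxon3: 9/28 differ, p = 0.321, d = 0.420.
taxon2–taxon3: 10/28 differ, p = 0.357, d = 0.485.
The smallest distance is between taxon1 and taxon2.

taxon1 and taxon2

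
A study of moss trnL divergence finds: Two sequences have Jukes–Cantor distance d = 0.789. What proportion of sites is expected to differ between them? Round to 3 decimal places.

p = (3/4)(1 − e^(−4d/3)) = 0.75 × (1 − e^(-1.052)) = 0.75 × (1 − 0.349239) = 0.488071.

0.488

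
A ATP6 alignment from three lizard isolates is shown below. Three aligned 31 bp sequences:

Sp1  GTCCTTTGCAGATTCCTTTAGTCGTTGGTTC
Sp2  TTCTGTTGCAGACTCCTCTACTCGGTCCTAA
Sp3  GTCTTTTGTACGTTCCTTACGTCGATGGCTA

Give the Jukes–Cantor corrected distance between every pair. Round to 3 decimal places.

Sp1–Sp2: 11/31 sites differ → p ≈ 0.354839, d = −0.75 ln(1 − 0.473119) = 0.480585 ≈ 0.481.
Sp1–Sp3: 9/31 sites differ → p ≈ 0.290323, d = −0.75 ln(1 − 0.387097) = 0.367161 ≈ 0.367.
Sp2–Sp3: 15/31 sites differ → p ≈ 0.483871, d = −0.75 ln(1 − 0.645161) = 0.777068 ≈ 0.777.

d(Sp1,Sp2) = 0.481, d(Sp1,Sp3) = 0.367, d(Sp2,Sp3) = 0.777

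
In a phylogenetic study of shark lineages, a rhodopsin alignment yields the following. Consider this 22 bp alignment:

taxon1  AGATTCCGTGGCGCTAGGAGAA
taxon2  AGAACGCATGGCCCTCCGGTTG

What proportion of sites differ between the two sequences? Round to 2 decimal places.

0.50

The sequences differ at 11 of 22 positions.
p = 11/22 = 0.50.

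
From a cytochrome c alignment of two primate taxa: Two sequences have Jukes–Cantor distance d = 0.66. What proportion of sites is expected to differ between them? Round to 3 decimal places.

p = (3/4)(1 − e^(−4d/3)) = 0.75 × (1 − e^(-0.88)) = 0.75 × (1 − 0.414783) = 0.438913.

0.439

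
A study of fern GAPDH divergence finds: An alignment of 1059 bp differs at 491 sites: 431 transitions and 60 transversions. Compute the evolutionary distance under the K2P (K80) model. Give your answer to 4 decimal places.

1.0526

P = 431/1059 ≈ 0.406988 and Q = 60/1059 ≈ 0.056657.
Under the Kimura two-parameter model, d = −½ ln(1 − 2P − Q) − ¼ ln(1 − 2Q).
1 − 2P − Q = 0.129367, giving −½ ln(0.129367) = 1.022551.
1 − 2Q = 0.886686, giving −¼ ln(0.886686) = 0.030066.
d = 1.022551 + 0.030066 = 1.052617.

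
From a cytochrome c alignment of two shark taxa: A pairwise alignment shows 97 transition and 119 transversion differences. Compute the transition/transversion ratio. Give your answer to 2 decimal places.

0.82

R = 97/119 = 0.815126… ≈ 0.82 (to 2 d.p.).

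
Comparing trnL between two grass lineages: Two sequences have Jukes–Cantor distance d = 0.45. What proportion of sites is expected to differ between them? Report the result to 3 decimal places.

0.338

p = (3/4)(1 − e^(−4d/3)) = 0.75 × (1 − e^(-0.6)) = 0.75 × (1 − 0.548812) = 0.338391.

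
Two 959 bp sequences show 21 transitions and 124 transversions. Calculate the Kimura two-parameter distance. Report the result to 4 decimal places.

0.1698

P = 21/959 ≈ 0.021898 and Q = 124/959 ≈ 0.129301.
Under the Kimura two-parameter model, d = −½ ln(1 − 2P − Q) − ¼ ln(1 − 2Q).
1 − 2P − Q = 0.826903, giving −½ ln(0.826903) = 0.095034.
1 − 2Q = 0.741398, giving −¼ ln(0.741398) = 0.074804.
d = 0.095034 + 0.074804 = 0.169838.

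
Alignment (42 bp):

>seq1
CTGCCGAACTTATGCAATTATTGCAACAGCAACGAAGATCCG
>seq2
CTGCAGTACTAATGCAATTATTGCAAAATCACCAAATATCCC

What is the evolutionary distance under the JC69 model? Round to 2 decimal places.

0.25

The sequences differ at 9 of 42 sites (5, 7, 11, 27, 29, 32, 34, 37, 42), so p = 9/42 ≈ 0.214286.
d = −(3/4) ln(1 − 4p/3) = −0.75 ln(1 − 0.285715) = −0.75 ln(0.714285)
  = −0.75 × (-0.336473) = 0.252355 substitutions/site.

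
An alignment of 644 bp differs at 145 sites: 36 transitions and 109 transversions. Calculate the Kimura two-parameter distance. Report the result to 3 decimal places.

P = 36/644 ≈ 0.055901 and Q = 109/644 ≈ 0.169255.
Under the Kimura two-parameter model, d = −½ ln(1 − 2P − Q) − ¼ ln(1 − 2Q).
1 − 2P − Q = 0.718943, giving −½ ln(0.718943) = 0.164987.
1 − 2Q = 0.66149, giving −¼ ln(0.66149) = 0.103315.
d = 0.164987 + 0.103315 = 0.268302.

0.268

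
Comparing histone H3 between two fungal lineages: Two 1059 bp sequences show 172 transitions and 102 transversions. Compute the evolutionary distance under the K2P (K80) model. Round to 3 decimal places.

0.327

P = 172/1059 ≈ 0.162417 and Q = 102/1059 ≈ 0.096317.
Under the Kimura two-parameter model, d = −½ ln(1 − 2P − Q) − ¼ ln(1 − 2Q).
1 − 2P − Q = 0.578849, giving −½ ln(0.578849) = 0.273357.
1 − 2Q = 0.807366, giving −¼ ln(0.807366) = 0.053495.
d = 0.273357 + 0.053495 = 0.326852.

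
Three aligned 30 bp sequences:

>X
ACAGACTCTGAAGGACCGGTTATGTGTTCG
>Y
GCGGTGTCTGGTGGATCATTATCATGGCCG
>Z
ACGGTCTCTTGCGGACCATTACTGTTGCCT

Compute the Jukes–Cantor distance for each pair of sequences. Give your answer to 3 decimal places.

X–Y: 15/30 sites differ → p = 0.5, d = −0.75 ln(1 − 0.666667) = 0.823960 ≈ 0.824.
X–Z: 13/30 sites differ → p ≈ 0.433333, d = −0.75 ln(1 − 0.577777) = 0.646666 ≈ 0.647.
Y–Z: 10/30 sites differ → p ≈ 0.333333, d = −0.75 ln(1 − 0.444444) = 0.440839 ≈ 0.441.

d(X,Y) = 0.824, d(X,Z) = 0.647, d(Y,Z) = 0.441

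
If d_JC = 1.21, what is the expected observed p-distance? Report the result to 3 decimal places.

0.601

p = (3/4)(1 − e^(−4d/3)) = 0.75 × (1 − e^(-1.613333)) = 0.75 × (1 − 0.199222) = 0.600584.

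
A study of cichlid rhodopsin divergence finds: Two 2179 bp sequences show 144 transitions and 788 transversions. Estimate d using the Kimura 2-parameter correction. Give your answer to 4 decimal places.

0.6616

P = 144/2179 ≈ 0.066085 and Q = 788/2179 ≈ 0.361634.
Under the Kimura two-parameter model, d = −½ ln(1 − 2P − Q) − ¼ ln(1 − 2Q).
1 − 2P − Q = 0.506196, giving −½ ln(0.506196) = 0.340416.
1 − 2Q = 0.276732, giving −¼ ln(0.276732) = 0.321176.
d = 0.340416 + 0.321176 = 0.661592.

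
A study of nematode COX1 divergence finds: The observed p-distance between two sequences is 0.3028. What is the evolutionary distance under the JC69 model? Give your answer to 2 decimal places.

0.39

d = −(3/4) ln(1 − 4p/3) = −0.75 ln(1 − 0.403733) = −0.75 ln(0.596267)
  = −0.75 × (-0.517067) = 0.387800 substitutions/site.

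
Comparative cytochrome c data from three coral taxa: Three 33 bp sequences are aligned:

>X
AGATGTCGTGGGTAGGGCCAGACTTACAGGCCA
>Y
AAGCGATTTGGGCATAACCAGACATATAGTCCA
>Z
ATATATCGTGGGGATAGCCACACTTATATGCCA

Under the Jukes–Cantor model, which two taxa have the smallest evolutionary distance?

X–Y: 13/33 differ, p = 0.394, d = 0.559.
X–Z: 8/33 differ, p = 0.242, d = 0.293.
Y–Z: 13/33 differ, p = 0.394, d = 0.559.
The smallest distance is between X and Z.

X and Z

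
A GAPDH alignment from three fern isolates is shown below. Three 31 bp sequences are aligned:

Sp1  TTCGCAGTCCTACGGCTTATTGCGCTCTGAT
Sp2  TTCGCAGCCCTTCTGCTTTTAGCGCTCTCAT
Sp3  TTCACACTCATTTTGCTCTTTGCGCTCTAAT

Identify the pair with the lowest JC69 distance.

Sp1 and Sp2

Sp1–Sp2: 6/31 differ, p = 0.194, d = 0.224.
Sp1–Sp3: 9/31 differ, p = 0.290, d = 0.367.
Sp2–Sp3: 8/31 differ, p = 0.258, d = 0.316.
The smallest distance is between Sp1 and Sp2.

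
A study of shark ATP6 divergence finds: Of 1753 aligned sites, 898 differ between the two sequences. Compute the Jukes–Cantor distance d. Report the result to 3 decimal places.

0.862

p = 898/1753 ≈ 0.512265.
d = −(3/4) ln(1 − 4p/3) = −0.75 ln(1 − 0.68302) = −0.75 ln(0.31698)
  = −0.75 × (-1.148917) = 0.861688 substitutions/site.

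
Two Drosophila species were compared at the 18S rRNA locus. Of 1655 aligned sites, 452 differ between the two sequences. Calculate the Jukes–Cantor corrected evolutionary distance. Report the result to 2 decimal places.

p = 452/1655 ≈ 0.273112.
d = −(3/4) ln(1 − 4p/3) = −0.75 ln(1 − 0.364149) = −0.75 ln(0.635851)
  = −0.75 × (-0.452791) = 0.339593 substitutions/site.

0.34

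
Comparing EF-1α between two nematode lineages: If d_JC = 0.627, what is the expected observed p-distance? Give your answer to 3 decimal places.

p = (3/4)(1 − e^(−4d/3)) = 0.75 × (1 − e^(-0.836)) = 0.75 × (1 − 0.433441) = 0.424919.

0.425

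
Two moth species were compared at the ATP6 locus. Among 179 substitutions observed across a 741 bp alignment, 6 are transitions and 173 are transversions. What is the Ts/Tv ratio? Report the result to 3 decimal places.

0.035

R = 6/173 = 0.034682… ≈ 0.035 (to 3 d.p.).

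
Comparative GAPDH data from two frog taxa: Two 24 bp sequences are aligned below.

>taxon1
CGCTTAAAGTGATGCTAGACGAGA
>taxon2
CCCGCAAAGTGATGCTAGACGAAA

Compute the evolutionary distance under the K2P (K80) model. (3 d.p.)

Of 24 sites, 2 differences are transitions and 2 are transversions, so P = 2/24 ≈ 0.083333 and Q = 2/24 ≈ 0.083333.
Under the Kimura two-parameter model, d = −½ ln(1 − 2P − Q) − ¼ ln(1 − 2Q).
1 − 2P − Q = 0.750001, giving −½ ln(0.750001) = 0.143840.
1 − 2Q = 0.833334, giving −¼ ln(0.833334) = 0.045580.
d = 0.143840 + 0.045580 = 0.189420.

0.189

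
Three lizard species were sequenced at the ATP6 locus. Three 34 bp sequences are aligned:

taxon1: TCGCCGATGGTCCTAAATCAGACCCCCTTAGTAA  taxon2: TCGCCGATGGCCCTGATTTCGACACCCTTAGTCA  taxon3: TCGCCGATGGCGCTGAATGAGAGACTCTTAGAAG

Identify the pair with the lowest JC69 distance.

taxon1–taxon2: 7/34 differ, p = 0.206, d = 0.241.
taxon1–taxon3: 9/34 differ, p = 0.265, d = 0.326.
taxon2–taxon3: 9/34 differ, p = 0.265, d = 0.326.
The smallest distance is between taxon1 and taxon2.

taxon1 and taxon2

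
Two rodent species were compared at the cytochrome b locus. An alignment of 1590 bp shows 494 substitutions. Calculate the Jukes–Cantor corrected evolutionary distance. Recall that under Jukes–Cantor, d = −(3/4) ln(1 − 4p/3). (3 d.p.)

0.401

p = 494/1590 ≈ 0.310692.
d = −(3/4) ln(1 − 4p/3) = −0.75 ln(1 − 0.414256) = −0.75 ln(0.585744)
  = −0.75 × (-0.534872) = 0.401154 substitutions/site.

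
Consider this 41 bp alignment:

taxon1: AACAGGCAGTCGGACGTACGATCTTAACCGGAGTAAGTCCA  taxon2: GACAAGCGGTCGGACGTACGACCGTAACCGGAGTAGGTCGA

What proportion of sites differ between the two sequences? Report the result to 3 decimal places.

0.171

The sequences differ at 7 of 41 positions (sites 1, 5, 8, 22, 24, 36, 40).
p = 7/41 = 0.170731… ≈ 0.171 (to 3 d.p.).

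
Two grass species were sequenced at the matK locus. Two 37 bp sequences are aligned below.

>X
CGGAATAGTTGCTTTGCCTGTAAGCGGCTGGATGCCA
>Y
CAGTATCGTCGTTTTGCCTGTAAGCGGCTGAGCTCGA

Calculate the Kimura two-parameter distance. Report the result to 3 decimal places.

0.344

Of 37 sites, 6 differences are transitions and 4 are transversions, so P = 6/37 ≈ 0.162162 and Q = 4/37 ≈ 0.108108.
Under the Kimura two-parameter model, d = −½ ln(1 − 2P − Q) − ¼ ln(1 − 2Q).
1 − 2P − Q = 0.567568, giving −½ ln(0.567568) = 0.283197.
1 − 2Q = 0.783784, giving −¼ ln(0.783784) = 0.060905.
d = 0.283197 + 0.060905 = 0.344102.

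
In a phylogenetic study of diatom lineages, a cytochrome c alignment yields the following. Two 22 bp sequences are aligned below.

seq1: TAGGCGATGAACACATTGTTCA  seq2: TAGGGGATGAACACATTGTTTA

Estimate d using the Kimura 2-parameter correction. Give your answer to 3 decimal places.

Of 22 sites, 1 differences are transitions and 1 are transversions, so P = 1/22 ≈ 0.045455 and Q = 1/22 ≈ 0.045455.
Under the Kimura two-parameter model, d = −½ ln(1 − 2P − Q) − ¼ ln(1 − 2Q).
1 − 2P − Q = 0.863635, giving −½ ln(0.863635) = 0.073303.
1 − 2Q = 0.90909, giving −¼ ln(0.90909) = 0.023828.
d = 0.073303 + 0.023828 = 0.097131.

0.097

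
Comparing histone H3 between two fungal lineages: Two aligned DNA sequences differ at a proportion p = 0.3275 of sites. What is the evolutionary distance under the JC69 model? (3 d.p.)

0.430

d = −(3/4) ln(1 − 4p/3) = −0.75 ln(1 − 0.436667) = −0.75 ln(0.563333)
  = −0.75 × (-0.573884) = 0.430413 substitutions/site.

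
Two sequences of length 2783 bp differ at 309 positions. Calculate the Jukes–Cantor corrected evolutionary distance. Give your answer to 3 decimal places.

0.120

p = 309/2783 ≈ 0.111031.
d = −(3/4) ln(1 − 4p/3) = −0.75 ln(1 − 0.148041) = −0.75 ln(0.851959)
  = −0.75 × (-0.160217) = 0.120163 substitutions/site.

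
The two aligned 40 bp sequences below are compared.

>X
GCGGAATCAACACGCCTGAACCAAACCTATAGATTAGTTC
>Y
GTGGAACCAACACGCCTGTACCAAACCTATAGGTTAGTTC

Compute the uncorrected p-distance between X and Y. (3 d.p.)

The sequences differ at 4 of 40 positions (sites 2, 7, 19, 33).
p = 4/40 = 0.100.

0.100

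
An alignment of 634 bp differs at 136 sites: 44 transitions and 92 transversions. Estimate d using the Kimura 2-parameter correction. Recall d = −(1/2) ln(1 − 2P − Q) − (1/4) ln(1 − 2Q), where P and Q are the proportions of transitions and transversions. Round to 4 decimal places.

P = 44/634 ≈ 0.069401 and Q = 92/634 ≈ 0.14511.
Under the Kimura two-parameter model, d = −½ ln(1 − 2P − Q) − ¼ ln(1 − 2Q).
1 − 2P − Q = 0.716088, giving −½ ln(0.716088) = 0.166976.
1 − 2Q = 0.70978, giving −¼ ln(0.70978) = 0.085700.
d = 0.166976 + 0.085700 = 0.252676.

0.2527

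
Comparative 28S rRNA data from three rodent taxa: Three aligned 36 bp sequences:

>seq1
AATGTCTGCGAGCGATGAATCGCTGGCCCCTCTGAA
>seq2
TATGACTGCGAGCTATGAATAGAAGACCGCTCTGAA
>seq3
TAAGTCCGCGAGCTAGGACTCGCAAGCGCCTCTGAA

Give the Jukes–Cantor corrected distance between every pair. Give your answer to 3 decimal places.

d(seq1,seq2) = 0.264, d(seq1,seq3) = 0.304, d(seq2,seq3) = 0.392

seq1–seq2: 8/36 sites differ → p ≈ 0.222222, d = −0.75 ln(1 − 0.296296) = 0.263548 ≈ 0.264.
seq1–seq3: 9/36 sites differ → p = 0.25, d = −0.75 ln(1 − 0.333333) = 0.304098 ≈ 0.304.
seq2–seq3: 11/36 sites differ → p ≈ 0.305556, d = −0.75 ln(1 − 0.407408) = 0.392437 ≈ 0.392.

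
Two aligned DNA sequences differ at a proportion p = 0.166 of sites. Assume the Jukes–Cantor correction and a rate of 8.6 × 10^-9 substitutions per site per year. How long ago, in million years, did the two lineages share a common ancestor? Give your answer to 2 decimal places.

d = −(3/4) ln(1 − 4p/3) = −0.75 ln(1 − 0.221333) = −0.75 ln(0.778667)
  = −0.75 × (-0.250172) = 0.187629 substitutions/site.
Under a molecular clock d = 2μt, so t = d/(2μ) = 0.187629 / (2 × 8.6 × 10^-9) = 10.91 million years.

10.91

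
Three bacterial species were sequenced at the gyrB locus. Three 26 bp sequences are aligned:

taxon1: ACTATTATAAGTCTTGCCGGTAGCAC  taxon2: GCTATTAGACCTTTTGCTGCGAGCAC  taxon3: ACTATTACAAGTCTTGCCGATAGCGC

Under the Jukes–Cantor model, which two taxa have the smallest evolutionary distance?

taxon1 and taxon3

taxon1–taxon2: 8/26 differ, p = 0.308, d = 0.396.
taxon1–taxon3: 3/26 differ, p = 0.115, d = 0.125.
taxon2–taxon3: 9/26 differ, p = 0.346, d = 0.464.
The smallest distance is between taxon1 and taxon3.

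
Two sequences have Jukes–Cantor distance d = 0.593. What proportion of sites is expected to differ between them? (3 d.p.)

p = (3/4)(1 − e^(−4d/3)) = 0.75 × (1 − e^(-0.790667)) = 0.75 × (1 − 0.453542) = 0.409844.

0.410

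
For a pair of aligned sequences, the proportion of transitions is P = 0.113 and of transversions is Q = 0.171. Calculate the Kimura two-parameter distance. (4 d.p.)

0.3576

Under the Kimura two-parameter model, d = −½ ln(1 − 2P − Q) − ¼ ln(1 − 2Q).
1 − 2P − Q = 0.603, giving −½ ln(0.603) = 0.252919.
1 − 2Q = 0.658, giving −¼ ln(0.658) = 0.104638.
d = 0.252919 + 0.104638 = 0.357557.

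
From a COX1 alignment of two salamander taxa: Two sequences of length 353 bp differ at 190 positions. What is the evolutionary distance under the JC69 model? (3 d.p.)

0.948

p = 190/353 ≈ 0.538244.
d = −(3/4) ln(1 − 4p/3) = −0.75 ln(1 − 0.717659) = −0.75 ln(0.282341)
  = −0.75 × (-1.264640) = 0.948480 substitutions/site.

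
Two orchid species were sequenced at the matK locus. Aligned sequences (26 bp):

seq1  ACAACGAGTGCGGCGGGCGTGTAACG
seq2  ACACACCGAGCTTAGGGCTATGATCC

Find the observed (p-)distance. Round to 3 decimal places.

0.538

The sequences differ at 14 of 26 positions.
p = 14/26 = 0.538461… ≈ 0.538 (to 3 d.p.).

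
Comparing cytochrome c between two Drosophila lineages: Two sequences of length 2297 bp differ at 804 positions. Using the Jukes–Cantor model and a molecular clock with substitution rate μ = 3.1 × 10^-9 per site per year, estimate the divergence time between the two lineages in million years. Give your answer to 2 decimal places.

p = 804/2297 ≈ 0.350022.
d = −(3/4) ln(1 − 4p/3) = −0.75 ln(1 − 0.466696) = −0.75 ln(0.533304)
  = −0.75 × (-0.628664) = 0.471498 substitutions/site.
Under a molecular clock d = 2μt, so t = d/(2μ) = 0.471498 / (2 × 3.1 × 10^-9) = 76.05 million years.

76.05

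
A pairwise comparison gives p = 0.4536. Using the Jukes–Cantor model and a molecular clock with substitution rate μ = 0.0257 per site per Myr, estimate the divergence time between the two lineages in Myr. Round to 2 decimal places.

d = −(3/4) ln(1 − 4p/3) = −0.75 ln(1 − 0.6048) = −0.75 ln(0.3952)
  = −0.75 × (-0.928363) = 0.696272 substitutions/site.
Under a molecular clock d = 2μt, so t = d/(2μ) = 0.696272 / (2 × 0.0257) = 13.55 Myr.

13.55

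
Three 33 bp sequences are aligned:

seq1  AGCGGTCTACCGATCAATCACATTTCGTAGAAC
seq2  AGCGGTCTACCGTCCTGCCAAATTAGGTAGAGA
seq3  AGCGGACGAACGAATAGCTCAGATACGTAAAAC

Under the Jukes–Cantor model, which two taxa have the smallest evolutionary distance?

seq1 and seq2

seq1–seq2: 10/33 differ, p = 0.303, d = 0.388.
seq1–seq3: 14/33 differ, p = 0.424, d = 0.625.
seq2–seq3: 15/33 differ, p = 0.455, d = 0.699.
The smallest distance is between seq1 and seq2.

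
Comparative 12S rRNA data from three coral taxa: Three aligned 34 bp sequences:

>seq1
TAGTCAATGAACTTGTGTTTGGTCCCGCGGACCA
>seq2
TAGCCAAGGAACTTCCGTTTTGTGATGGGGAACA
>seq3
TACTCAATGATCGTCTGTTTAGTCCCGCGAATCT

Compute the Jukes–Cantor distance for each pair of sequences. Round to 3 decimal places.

d(seq1,seq2) = 0.373, d(seq1,seq3) = 0.282, d(seq2,seq3) = 0.597

seq1–seq2: 10/34 sites differ → p ≈ 0.294118, d = −0.75 ln(1 − 0.392157) = 0.373379 ≈ 0.373.
seq1–seq3: 8/34 sites differ → p ≈ 0.235294, d = −0.75 ln(1 − 0.313725) = 0.282358 ≈ 0.282.
seq2–seq3: 14/34 sites differ → p ≈ 0.411765, d = −0.75 ln(1 − 0.54902) = 0.597249 ≈ 0.597.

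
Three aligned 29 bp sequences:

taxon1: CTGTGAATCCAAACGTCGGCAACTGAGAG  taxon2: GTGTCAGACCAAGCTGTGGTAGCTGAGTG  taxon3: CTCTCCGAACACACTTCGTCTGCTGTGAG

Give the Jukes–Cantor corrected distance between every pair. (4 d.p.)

d(taxon1,taxon2) = 0.5285, d(taxon1,taxon3) = 0.6018, d(taxon2,taxon3) = 0.6829

taxon1–taxon2: 11/29 sites differ → p ≈ 0.37931, d = −0.75 ln(1 − 0.505747) = 0.528531 ≈ 0.5285.
taxon1–taxon3: 12/29 sites differ → p ≈ 0.413793, d = −0.75 ln(1 − 0.551724) = 0.601760 ≈ 0.6018.
taxon2–taxon3: 13/29 sites differ → p ≈ 0.448276, d = −0.75 ln(1 − 0.597701) = 0.682920 ≈ 0.6829.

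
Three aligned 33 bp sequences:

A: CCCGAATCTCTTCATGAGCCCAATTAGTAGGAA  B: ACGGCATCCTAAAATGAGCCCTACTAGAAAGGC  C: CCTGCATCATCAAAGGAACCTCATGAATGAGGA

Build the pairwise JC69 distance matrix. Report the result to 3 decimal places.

A–B: 14/33 sites differ → p ≈ 0.424242, d = −0.75 ln(1 − 0.565656) = 0.625439 ≈ 0.625.
A–C: 16/33 sites differ → p ≈ 0.484848, d = −0.75 ln(1 − 0.646464) = 0.779827 ≈ 0.780.
B–C: 14/33 sites differ → p ≈ 0.424242, d = −0.75 ln(1 − 0.565656) = 0.625439 ≈ 0.625.

d(A,B) = 0.625, d(A,C) = 0.780, d(B,C) = 0.625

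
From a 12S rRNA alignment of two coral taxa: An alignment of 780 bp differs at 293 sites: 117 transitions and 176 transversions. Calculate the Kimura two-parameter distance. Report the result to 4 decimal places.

0.5229

P = 117/780 = 0.15 and Q = 176/780 ≈ 0.225641.
Under the Kimura two-parameter model, d = −½ ln(1 − 2P − Q) − ¼ ln(1 − 2Q).
1 − 2P − Q = 0.474359, giving −½ ln(0.474359) = 0.372895.
1 − 2Q = 0.548718, giving −¼ ln(0.548718) = 0.150043.
d = 0.372895 + 0.150043 = 0.522938.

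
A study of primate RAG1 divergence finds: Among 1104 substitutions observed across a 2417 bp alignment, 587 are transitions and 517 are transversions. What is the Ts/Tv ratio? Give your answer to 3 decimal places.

R = 587/517 = 1.135396… ≈ 1.135 (to 3 d.p.).

1.135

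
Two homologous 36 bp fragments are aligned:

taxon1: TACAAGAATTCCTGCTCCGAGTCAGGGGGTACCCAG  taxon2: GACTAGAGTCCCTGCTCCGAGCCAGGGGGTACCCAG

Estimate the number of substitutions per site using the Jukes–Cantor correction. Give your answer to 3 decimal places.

The sequences differ at 5 of 36 sites (1, 4, 8, 10, 22), so p = 5/36 ≈ 0.138889.
d = −(3/4) ln(1 − 4p/3) = −0.75 ln(1 − 0.185185) = −0.75 ln(0.814815)
  = −0.75 × (-0.204794) = 0.153596 substitutions/site.

0.154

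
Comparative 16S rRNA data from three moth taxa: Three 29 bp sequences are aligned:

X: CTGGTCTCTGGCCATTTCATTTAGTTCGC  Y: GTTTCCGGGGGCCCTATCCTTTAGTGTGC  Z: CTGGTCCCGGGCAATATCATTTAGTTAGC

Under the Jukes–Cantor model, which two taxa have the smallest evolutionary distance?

X and Z

X–Y: 12/29 differ, p = 0.414, d = 0.602.
X–Z: 5/29 differ, p = 0.172, d = 0.196.
Y–Z: 11/29 differ, p = 0.379, d = 0.529.
The smallest distance is between X and Z.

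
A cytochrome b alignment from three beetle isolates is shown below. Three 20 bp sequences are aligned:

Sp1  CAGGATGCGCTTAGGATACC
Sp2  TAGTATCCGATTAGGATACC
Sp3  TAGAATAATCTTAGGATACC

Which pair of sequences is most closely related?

Sp1–Sp2: 4/20 differ, p = 0.200, d = 0.233.
Sp1–Sp3: 5/20 differ, p = 0.250, d = 0.304.
Sp2–Sp3: 5/20 differ, p = 0.250, d = 0.304.
The smallest distance is between Sp1 and Sp2.

Sp1 and Sp2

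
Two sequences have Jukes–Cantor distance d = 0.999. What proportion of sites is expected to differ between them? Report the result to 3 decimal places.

0.552

p = (3/4)(1 − e^(−4d/3)) = 0.75 × (1 − e^(-1.332)) = 0.75 × (1 − 0.263949) = 0.552038.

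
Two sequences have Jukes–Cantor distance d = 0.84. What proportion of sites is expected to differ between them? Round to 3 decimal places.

0.505

p = (3/4)(1 − e^(−4d/3)) = 0.75 × (1 − e^(-1.12)) = 0.75 × (1 − 0.326280) = 0.505290.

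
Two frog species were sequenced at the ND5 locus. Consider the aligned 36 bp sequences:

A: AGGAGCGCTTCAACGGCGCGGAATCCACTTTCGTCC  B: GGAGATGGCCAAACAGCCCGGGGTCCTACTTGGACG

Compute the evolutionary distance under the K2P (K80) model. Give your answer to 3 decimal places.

1.043

Of 36 sites, 11 differences are transitions and 8 are transversions, so P = 11/36 ≈ 0.305556 and Q = 8/36 ≈ 0.222222.
Under the Kimura two-parameter model, d = −½ ln(1 − 2P − Q) − ¼ ln(1 − 2Q).
1 − 2P − Q = 0.166666, giving −½ ln(0.166666) = 0.895882.
1 − 2Q = 0.555556, giving −¼ ln(0.555556) = 0.146946.
d = 0.895882 + 0.146946 = 1.042828.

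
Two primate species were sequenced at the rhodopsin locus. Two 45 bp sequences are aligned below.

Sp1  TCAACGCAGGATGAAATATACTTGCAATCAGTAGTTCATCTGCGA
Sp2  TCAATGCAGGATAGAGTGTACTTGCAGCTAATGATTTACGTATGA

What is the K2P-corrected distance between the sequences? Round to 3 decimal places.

0.595

Of 45 sites, 15 differences are transitions and 1 are transversions, so P = 15/45 ≈ 0.333333 and Q = 1/45 ≈ 0.022222.
Under the Kimura two-parameter model, d = −½ ln(1 − 2P − Q) − ¼ ln(1 − 2Q).
1 − 2P − Q = 0.311112, giving −½ ln(0.311112) = 0.583801.
1 − 2Q = 0.955556, giving −¼ ln(0.955556) = 0.011365.
d = 0.583801 + 0.011365 = 0.595166.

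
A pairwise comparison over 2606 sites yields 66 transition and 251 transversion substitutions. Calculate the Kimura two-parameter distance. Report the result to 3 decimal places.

0.133

P = 66/2606 ≈ 0.025326 and Q = 251/2606 ≈ 0.096316.
Under the Kimura two-parameter model, d = −½ ln(1 − 2P − Q) − ¼ ln(1 − 2Q).
1 − 2P − Q = 0.853032, giving −½ ln(0.853032) = 0.079479.
1 − 2Q = 0.807368, giving −¼ ln(0.807368) = 0.053494.
d = 0.079479 + 0.053494 = 0.132973.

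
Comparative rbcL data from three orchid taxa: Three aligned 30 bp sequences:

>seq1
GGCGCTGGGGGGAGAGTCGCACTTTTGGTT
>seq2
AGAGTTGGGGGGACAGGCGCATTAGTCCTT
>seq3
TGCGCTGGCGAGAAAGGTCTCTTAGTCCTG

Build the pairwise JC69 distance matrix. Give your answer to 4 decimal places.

d(seq1,seq2) = 0.4408, d(seq1,seq3) = 0.8240, d(seq2,seq3) = 0.5034

seq1–seq2: 10/30 sites differ → p ≈ 0.333333, d = −0.75 ln(1 − 0.444444) = 0.440839 ≈ 0.4408.
seq1–seq3: 15/30 sites differ → p = 0.5, d = −0.75 ln(1 − 0.666667) = 0.823960 ≈ 0.8240.
seq2–seq3: 11/30 sites differ → p ≈ 0.366667, d = −0.75 ln(1 − 0.488889) = 0.503376 ≈ 0.5034.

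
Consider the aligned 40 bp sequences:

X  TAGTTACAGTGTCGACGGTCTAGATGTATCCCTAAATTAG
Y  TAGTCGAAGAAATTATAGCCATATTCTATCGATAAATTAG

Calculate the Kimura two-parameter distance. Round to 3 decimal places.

0.698

Of 40 sites, 8 differences are transitions and 10 are transversions, so P = 8/40 = 0.2 and Q = 10/40 = 0.25.
Under the Kimura two-parameter model, d = −½ ln(1 − 2P − Q) − ¼ ln(1 − 2Q).
1 − 2P − Q = 0.35, giving −½ ln(0.35) = 0.524911.
1 − 2Q = 0.5, giving −¼ ln(0.5) = 0.173287.
d = 0.524911 + 0.173287 = 0.698198.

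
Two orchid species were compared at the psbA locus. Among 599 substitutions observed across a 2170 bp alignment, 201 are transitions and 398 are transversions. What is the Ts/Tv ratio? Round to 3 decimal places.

0.505

R = 201/398 = 0.505025… ≈ 0.505 (to 3 d.p.).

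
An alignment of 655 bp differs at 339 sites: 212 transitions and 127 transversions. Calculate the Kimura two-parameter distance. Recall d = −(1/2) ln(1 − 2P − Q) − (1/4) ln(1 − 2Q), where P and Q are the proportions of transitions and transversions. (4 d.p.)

1.0428

P = 212/655 ≈ 0.323664 and Q = 127/655 ≈ 0.193893.
Under the Kimura two-parameter model, d = −½ ln(1 − 2P − Q) − ¼ ln(1 − 2Q).
1 − 2P − Q = 0.158779, giving −½ ln(0.158779) = 0.920121.
1 − 2Q = 0.612214, giving −¼ ln(0.612214) = 0.122668.
d = 0.920121 + 0.122668 = 1.042789.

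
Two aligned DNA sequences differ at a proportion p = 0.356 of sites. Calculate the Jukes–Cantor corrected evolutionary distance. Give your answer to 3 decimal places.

0.483

d = −(3/4) ln(1 − 4p/3) = −0.75 ln(1 − 0.474667) = −0.75 ln(0.525333)
  = −0.75 × (-0.643723) = 0.482792 substitutions/site.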